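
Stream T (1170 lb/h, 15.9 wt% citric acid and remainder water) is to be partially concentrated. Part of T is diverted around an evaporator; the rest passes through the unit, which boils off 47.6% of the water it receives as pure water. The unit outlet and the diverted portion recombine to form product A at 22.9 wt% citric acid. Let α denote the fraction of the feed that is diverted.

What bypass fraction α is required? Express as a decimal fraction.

0.236

All 1170×0.159 = 186.03 lb/h of citric acid reaches A, so A = 186.03/0.229 = 812.36 lb/h and vapour = 357.64 lb/h.
The evaporator receives (1−α)·1170 of feed at 0.841 water and removes 0.476 of that water:
0.476×0.841×(1−α)×1170 = 357.64
(1−α) = 357.64/468.37 = 0.7636;  α = 0.2364.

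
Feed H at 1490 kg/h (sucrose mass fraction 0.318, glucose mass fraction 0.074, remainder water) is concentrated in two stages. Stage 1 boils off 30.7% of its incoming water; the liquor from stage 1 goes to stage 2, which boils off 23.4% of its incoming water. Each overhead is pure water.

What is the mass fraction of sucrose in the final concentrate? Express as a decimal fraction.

water in feed = 1490×0.608 = 905.92 kg/h.
After stage 1: water left = (1−0.307)×905.92 = 627.8; stream total = 1211.9 kg/h.
After stage 2: water left = (1−0.234)×627.8 = 480.9; final concentrate = 1065 kg/h.
sucrose fraction = 473.82/1065 = 0.445.

0.445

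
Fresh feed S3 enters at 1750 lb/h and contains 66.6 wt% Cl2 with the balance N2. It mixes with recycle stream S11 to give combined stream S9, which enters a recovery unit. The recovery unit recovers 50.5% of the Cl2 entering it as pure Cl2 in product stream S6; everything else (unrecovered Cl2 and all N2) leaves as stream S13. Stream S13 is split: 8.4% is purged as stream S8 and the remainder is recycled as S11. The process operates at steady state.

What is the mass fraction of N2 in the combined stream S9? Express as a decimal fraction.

N2 enters only via S3 and leaves only via the purge: 1750×0.334 = 0.084×(N2 in S13), and the recovery unit passes all N2, so N2 in S9 = N2 in S13 = 6958.3 lb/h.
Cl2 in S9: m_A = 1750×0.666 + (1−0.084)·(1−0.505)·m_A, so m_A = 1165.5/0.5466 = 2132.4 lb/h.
S9 = 2132.4 + 6958.3 = 9090.7 lb/h.
N2 fraction in S9 = 6958.3/9090.7 = 0.765.

0.765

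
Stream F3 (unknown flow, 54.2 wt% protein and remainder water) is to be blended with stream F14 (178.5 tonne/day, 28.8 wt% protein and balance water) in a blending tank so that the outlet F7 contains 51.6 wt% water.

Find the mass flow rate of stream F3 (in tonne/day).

Let F3 be the unknown flow. Total out = 178.5 + F3.
water balance: 127.09 + 0.458·F3 = 0.516·(178.5 + F3)
(0.458 − 0.516)·F3 = 0.516×178.5 − 127.09 = -34.986
F3 = -34.986 / -0.058 = 603.21 tonne/day

603.2 tonne/day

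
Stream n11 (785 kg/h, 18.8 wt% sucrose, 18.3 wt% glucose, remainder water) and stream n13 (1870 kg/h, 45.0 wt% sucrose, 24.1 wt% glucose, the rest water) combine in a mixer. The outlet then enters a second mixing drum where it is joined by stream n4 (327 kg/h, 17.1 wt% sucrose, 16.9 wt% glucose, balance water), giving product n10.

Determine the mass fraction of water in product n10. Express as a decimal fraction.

Overall, product flow = 2982 kg/h.
water in = 785×0.629 + 1870×0.309 + 327×0.660 = 1287.4 kg/h.
water fraction in n10 = 0.432.

0.432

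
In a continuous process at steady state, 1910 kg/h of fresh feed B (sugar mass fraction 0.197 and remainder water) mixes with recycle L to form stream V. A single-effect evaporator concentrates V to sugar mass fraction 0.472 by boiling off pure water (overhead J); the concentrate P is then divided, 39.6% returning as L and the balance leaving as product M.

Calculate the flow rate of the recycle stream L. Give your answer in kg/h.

Overall sugar balance (none leaves overhead): sugar in fresh feed = sugar in product, i.e. 1910×0.197 = (1−0.396)·P·0.472.
P = 376.27/(0.472×0.604) = 1319.8 kg/h.
Recycle L = 0.396×1319.8 = 522.66 kg/h.

522.7 kg/h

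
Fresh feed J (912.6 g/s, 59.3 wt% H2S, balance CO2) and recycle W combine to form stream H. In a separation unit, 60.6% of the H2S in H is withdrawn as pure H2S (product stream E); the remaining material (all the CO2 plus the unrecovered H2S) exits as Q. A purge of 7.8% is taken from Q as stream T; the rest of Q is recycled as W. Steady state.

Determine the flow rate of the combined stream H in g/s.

CO2 enters only via J and leaves only via the purge: 912.6×0.407 = 0.078×(CO2 in Q), and the separation unit passes all CO2, so CO2 in H = CO2 in Q = 4761.9 g/s.
H2S in H: m_A = 912.6×0.593 + (1−0.078)·(1−0.606)·m_A, so m_A = 541.17/0.6367 = 849.92 g/s.
H = 849.92 + 4761.9 = 5611.8 g/s.

5612 g/s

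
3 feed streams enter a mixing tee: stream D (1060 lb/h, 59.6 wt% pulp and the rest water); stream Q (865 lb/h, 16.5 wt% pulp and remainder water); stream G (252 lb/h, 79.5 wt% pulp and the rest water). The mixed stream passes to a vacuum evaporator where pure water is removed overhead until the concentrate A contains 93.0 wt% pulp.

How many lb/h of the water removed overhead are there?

pulp entering = 1060×0.596 + 865×0.165 + 252×0.795 = 974.83 lb/h.
All pulp reports to A, so A = 974.83/0.930 = 1048.2 lb/h.
Total feed = 2177 lb/h; overhead = 2177 − 1048.2 = 1128.8 lb/h.

1129 lb/h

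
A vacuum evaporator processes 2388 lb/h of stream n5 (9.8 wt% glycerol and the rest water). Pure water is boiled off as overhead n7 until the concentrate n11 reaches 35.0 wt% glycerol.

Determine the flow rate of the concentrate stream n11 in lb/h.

668.6 lb/h

glycerol is conserved: 2388×0.098 = 234.02 lb/h all reports to the concentrate.
Concentrate = 234.02/(target fraction) = 668.64 lb/h.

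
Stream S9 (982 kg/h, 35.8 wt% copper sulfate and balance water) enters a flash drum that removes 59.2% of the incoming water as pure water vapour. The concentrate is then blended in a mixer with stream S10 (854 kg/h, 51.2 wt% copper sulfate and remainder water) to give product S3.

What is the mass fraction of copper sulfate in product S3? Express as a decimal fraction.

0.539

Vapour removed = 0.592×0.642×982 = 373.22 kg/h; concentrate = 608.78 kg/h.
copper sulfate reaching the mixer = 351.56 (from concentrate) + 854×0.512 = 788.8 kg/h.
Product flow = 608.78 + 854 = 1462.8 kg/h; copper sulfate fraction = 0.539.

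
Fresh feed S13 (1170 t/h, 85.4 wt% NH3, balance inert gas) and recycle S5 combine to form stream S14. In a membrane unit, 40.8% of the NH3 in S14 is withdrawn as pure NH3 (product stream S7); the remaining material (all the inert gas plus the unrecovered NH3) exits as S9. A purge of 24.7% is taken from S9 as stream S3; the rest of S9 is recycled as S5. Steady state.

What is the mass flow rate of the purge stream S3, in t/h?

inert gas enters only via S13 and leaves only via the purge: 1170×0.146 = 0.247×(inert gas in S9), and the membrane unit passes all inert gas, so inert gas in S14 = inert gas in S9 = 691.58 t/h.
NH3 in S14: m_A = 1170×0.854 + (1−0.247)·(1−0.408)·m_A, so m_A = 999.18/0.5542 = 1802.8 t/h.
S9 = (1−0.408)×1802.8 + 691.58 = 1758.9 t/h.
Purge S3 = 0.247×1758.9 = 434.44 t/h.

434.4 t/h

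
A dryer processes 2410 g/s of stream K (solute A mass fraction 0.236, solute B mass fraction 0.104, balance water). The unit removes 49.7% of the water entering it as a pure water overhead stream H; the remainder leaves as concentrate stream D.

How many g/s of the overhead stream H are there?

790.5 g/s

water entering = 2410×0.660 = 1590.6 g/s; overhead removed = 0.497×1590.6 = 790.53 g/s.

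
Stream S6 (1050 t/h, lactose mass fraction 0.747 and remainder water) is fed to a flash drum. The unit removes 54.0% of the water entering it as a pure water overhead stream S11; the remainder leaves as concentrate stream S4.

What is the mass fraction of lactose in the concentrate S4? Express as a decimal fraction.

0.865

lactose is not removed: 1050×0.747 = 784.35 t/h of lactose enters S4.
water entering = 1050×0.253 = 265.65 t/h; overhead removed = 0.540×265.65 = 143.45 t/h.
Concentrate = 1050 − 143.45 = 906.55 t/h.
Mass fraction = 784.35/906.55 = 0.865.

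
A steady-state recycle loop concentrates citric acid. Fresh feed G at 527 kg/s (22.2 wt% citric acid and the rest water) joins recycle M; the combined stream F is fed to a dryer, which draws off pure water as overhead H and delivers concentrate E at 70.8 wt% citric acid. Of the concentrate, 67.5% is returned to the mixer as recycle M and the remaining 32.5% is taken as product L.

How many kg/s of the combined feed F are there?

870.2 kg/s

Overall citric acid balance (none leaves overhead): citric acid in fresh feed = citric acid in product, i.e. 527×0.222 = (1−0.675)·E·0.708.
E = 116.99/(0.708×0.325) = 508.45 kg/s.
Recycle M = 0.675×508.45 = 343.2 kg/s.
Combined feed F = 527 + 343.2 = 870.2 kg/s.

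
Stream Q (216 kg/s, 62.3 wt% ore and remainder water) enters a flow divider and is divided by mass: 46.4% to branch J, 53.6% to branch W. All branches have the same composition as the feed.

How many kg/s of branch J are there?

100.2 kg/s

Branch J flow = 0.464×216 = 100.22 kg/s.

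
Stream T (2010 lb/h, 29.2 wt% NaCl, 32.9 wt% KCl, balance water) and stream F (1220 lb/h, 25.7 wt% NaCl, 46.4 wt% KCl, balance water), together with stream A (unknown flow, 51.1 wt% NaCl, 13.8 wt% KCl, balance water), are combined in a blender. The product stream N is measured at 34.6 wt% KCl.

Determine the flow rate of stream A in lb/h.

Let A be the unknown flow. Total out = 3230 + A.
KCl balance: 1227.4 + 0.138·A = 0.346·(3230 + A)
(0.138 − 0.346)·A = 0.346×3230 − 1227.4 = -109.79
A = -109.79 / -0.208 = 527.84 lb/h

527.8 lb/h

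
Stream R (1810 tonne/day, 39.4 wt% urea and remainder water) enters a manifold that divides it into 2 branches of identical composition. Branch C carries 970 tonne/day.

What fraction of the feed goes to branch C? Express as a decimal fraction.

Fraction to C = 970/1810 = 0.5359.

0.536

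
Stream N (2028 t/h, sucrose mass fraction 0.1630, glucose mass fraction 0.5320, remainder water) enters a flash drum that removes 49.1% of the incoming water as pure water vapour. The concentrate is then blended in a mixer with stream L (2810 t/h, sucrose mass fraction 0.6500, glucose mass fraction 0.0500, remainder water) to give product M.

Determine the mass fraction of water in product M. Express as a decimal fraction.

Vapour removed = 0.491×0.305×2028 = 303.7 t/h; concentrate = 1724.3 t/h.
water reaching the mixer = 314.84 (from concentrate) + 2810×0.300 = 1157.8 t/h.
Product flow = 1724.3 + 2810 = 4534.3 t/h; water fraction = 0.2554.

0.2554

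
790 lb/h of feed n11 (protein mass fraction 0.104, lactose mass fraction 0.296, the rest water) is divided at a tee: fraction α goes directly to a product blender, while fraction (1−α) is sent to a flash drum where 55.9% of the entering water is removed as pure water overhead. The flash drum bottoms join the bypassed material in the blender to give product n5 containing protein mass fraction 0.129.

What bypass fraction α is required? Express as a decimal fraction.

0.422

All 790×0.104 = 82.16 lb/h of protein reaches n5, so n5 = 82.16/0.129 = 636.9 lb/h and vapour = 153.1 lb/h.
The evaporator receives (1−α)·790 of feed at 0.600 water and removes 0.559 of that water:
0.559×0.600×(1−α)×790 = 153.1
(1−α) = 153.1/264.97 = 0.5778;  α = 0.4222.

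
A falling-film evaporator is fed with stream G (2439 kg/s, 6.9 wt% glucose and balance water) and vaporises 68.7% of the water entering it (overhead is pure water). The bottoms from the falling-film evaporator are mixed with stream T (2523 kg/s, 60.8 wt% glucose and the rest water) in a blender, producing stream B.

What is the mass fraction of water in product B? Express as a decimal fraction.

Vapour removed = 0.687×0.931×2439 = 1560 kg/s; concentrate = 879.02 kg/s.
water reaching the mixer = 710.73 (from concentrate) + 2523×0.392 = 1699.7 kg/s.
Product flow = 879.02 + 2523 = 3402 kg/s; water fraction = 0.500.

0.500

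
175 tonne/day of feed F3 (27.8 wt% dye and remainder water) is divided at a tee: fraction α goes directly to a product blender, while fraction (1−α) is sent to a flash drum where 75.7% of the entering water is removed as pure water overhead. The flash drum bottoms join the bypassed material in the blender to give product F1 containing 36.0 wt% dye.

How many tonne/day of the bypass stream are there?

102.1 tonne/day

All 175×0.278 = 48.65 tonne/day of dye reaches F1, so F1 = 48.65/0.360 = 135.14 tonne/day and vapour = 39.861 tonne/day.
The evaporator receives (1−α)·175 of feed at 0.722 water and removes 0.757 of that water:
0.757×0.722×(1−α)×175 = 39.861
(1−α) = 39.861/95.647 = 0.4168;  α = 0.5832.
Bypass flow = 0.5832×175 = 102.07 tonne/day.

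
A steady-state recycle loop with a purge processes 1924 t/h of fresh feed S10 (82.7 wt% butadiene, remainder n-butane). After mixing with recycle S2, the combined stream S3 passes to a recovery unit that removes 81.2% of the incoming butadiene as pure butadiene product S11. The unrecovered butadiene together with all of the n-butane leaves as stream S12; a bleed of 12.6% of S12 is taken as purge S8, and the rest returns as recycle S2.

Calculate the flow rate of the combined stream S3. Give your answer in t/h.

4546 t/h

n-butane enters only via S10 and leaves only via the purge: 1924×0.173 = 0.126×(n-butane in S12), and the recovery unit passes all n-butane, so n-butane in S3 = n-butane in S12 = 2641.7 t/h.
butadiene in S3: m_A = 1924×0.827 + (1−0.126)·(1−0.812)·m_A, so m_A = 1591.1/0.8357 = 1904 t/h.
S3 = 1904 + 2641.7 = 4545.7 t/h.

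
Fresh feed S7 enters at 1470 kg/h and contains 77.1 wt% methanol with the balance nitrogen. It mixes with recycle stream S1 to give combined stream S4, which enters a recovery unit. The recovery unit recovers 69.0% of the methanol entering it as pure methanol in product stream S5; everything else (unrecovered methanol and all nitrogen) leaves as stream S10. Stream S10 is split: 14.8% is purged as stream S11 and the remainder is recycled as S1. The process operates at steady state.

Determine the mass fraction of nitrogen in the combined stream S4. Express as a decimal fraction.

0.596

nitrogen enters only via S7 and leaves only via the purge: 1470×0.229 = 0.148×(nitrogen in S10), and the recovery unit passes all nitrogen, so nitrogen in S4 = nitrogen in S10 = 2274.5 kg/h.
methanol in S4: m_A = 1470×0.771 + (1−0.148)·(1−0.690)·m_A, so m_A = 1133.4/0.7359 = 1540.2 kg/h.
S4 = 1540.2 + 2274.5 = 3814.7 kg/h.
nitrogen fraction in S4 = 2274.5/3814.7 = 0.596.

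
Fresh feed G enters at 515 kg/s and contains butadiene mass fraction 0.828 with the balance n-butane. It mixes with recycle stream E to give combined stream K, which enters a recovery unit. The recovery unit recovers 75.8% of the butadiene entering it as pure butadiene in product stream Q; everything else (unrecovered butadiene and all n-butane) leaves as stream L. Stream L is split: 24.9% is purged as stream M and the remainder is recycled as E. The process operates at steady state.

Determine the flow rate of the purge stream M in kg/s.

120 kg/s

n-butane enters only via G and leaves only via the purge: 515×0.172 = 0.249×(n-butane in L), and the recovery unit passes all n-butane, so n-butane in K = n-butane in L = 355.74 kg/s.
butadiene in K: m_A = 515×0.828 + (1−0.249)·(1−0.758)·m_A, so m_A = 426.42/0.8183 = 521.13 kg/s.
L = (1−0.758)×521.13 + 355.74 = 481.86 kg/s.
Purge M = 0.249×481.86 = 119.98 kg/s.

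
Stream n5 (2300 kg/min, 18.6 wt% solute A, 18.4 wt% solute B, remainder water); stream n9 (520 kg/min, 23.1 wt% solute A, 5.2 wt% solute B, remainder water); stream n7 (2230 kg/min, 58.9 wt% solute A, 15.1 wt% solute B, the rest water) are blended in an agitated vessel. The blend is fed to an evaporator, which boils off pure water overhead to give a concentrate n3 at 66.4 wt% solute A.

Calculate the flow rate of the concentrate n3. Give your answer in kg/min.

solute A entering = 2300×0.186 + 520×0.231 + 2230×0.589 = 1861.4 kg/min.
All solute A reports to n3, so n3 = 1861.4/0.664 = 2803.3 kg/min.

2803 kg/min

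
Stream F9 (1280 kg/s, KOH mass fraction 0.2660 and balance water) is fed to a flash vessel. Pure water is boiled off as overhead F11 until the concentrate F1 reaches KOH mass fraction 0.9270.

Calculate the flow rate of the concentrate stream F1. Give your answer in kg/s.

KOH is conserved: 1280×0.266 = 340.48 kg/s all reports to the concentrate.
Concentrate = 340.48/(target fraction) = 367.29 kg/s.

367.3 kg/s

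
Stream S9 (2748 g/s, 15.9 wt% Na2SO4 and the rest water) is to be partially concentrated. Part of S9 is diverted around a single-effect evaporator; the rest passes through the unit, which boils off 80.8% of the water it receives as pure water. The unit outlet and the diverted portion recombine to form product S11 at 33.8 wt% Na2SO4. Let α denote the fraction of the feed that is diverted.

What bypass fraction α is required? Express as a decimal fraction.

All 2748×0.159 = 436.93 g/s of Na2SO4 reaches S11, so S11 = 436.93/0.338 = 1292.7 g/s and vapour = 1455.3 g/s.
The evaporator receives (1−α)·2748 of feed at 0.841 water and removes 0.808 of that water:
0.808×0.841×(1−α)×2748 = 1455.3
(1−α) = 1455.3/1867.3 = 0.7793;  α = 0.2207.

0.221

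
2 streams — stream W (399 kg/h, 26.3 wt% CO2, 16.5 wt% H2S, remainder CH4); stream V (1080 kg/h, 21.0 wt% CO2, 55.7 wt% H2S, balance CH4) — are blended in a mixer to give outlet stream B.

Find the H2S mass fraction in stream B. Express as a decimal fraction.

Total flow out = 399 + 1080 = 1479 kg/h.
H2S in = 399×0.165 + 1080×0.557 = 667.4 kg/h.
H2S mass fraction in B = 667.4/1479 = 0.451.

0.451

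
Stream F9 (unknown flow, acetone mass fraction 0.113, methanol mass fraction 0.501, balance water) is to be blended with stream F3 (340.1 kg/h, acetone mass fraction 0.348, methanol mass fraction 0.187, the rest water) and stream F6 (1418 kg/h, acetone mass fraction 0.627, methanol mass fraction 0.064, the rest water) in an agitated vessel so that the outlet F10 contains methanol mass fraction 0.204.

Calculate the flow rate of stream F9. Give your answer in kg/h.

687.9 kg/h

Let F9 be the unknown flow. Total out = 1758.1 + F9.
methanol balance: 154.35 + 0.501·F9 = 0.204·(1758.1 + F9)
(0.501 − 0.204)·F9 = 0.204×1758.1 − 154.35 = 204.3
F9 = 204.3 / 0.297 = 687.88 kg/h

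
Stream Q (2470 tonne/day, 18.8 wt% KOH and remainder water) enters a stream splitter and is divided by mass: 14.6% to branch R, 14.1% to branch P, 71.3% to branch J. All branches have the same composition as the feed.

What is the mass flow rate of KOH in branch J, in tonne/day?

Branch J total = 0.713×2470 = 1761.1 tonne/day.
KOH in J = 0.188×1761.1 = 331.09 tonne/day.

331.1 tonne/day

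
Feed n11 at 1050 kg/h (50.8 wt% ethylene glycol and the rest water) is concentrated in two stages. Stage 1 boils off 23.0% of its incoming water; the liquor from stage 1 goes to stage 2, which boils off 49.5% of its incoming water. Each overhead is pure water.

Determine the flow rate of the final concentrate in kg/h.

water in feed = 1050×0.492 = 516.6 kg/h.
After stage 1: water left = (1−0.230)×516.6 = 397.78; stream total = 931.18 kg/h.
After stage 2: water left = (1−0.495)×397.78 = 200.88; final concentrate = 734.28 kg/h.

734.3 kg/h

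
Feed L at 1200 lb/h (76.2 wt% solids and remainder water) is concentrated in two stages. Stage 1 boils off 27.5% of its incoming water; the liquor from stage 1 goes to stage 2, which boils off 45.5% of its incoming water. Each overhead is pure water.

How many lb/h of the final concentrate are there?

water in feed = 1200×0.238 = 285.6 lb/h.
After stage 1: water left = (1−0.275)×285.6 = 207.06; stream total = 1121.5 lb/h.
After stage 2: water left = (1−0.455)×207.06 = 112.85; final concentrate = 1027.2 lb/h.

1027 lb/h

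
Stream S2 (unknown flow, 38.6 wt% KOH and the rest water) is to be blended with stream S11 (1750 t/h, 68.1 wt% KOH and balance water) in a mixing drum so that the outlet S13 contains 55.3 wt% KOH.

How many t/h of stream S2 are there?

Let S2 be the unknown flow. Total out = 1750 + S2.
KOH balance: 1191.8 + 0.386·S2 = 0.553·(1750 + S2)
(0.386 − 0.553)·S2 = 0.553×1750 − 1191.8 = -224
S2 = -224 / -0.167 = 1341.3 t/h

1341 t/h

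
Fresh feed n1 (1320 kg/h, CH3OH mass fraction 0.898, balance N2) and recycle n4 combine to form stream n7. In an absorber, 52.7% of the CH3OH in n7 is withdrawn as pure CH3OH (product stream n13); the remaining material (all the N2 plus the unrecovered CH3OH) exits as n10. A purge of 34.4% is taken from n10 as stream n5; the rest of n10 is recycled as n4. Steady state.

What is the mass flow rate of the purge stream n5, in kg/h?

N2 enters only via n1 and leaves only via the purge: 1320×0.102 = 0.344×(N2 in n10), and the absorber passes all N2, so N2 in n7 = N2 in n10 = 391.4 kg/h.
CH3OH in n7: m_A = 1320×0.898 + (1−0.344)·(1−0.527)·m_A, so m_A = 1185.4/0.6897 = 1718.6 kg/h.
n10 = (1−0.527)×1718.6 + 391.4 = 1204.3 kg/h.
Purge n5 = 0.344×1204.3 = 414.28 kg/h.

414.3 kg/h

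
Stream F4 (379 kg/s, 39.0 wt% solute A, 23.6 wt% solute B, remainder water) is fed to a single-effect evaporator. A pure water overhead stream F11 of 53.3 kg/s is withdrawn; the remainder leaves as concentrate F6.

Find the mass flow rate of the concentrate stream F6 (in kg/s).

Concentrate = 379 − 53.3 = 325.7 kg/s.

325.7 kg/s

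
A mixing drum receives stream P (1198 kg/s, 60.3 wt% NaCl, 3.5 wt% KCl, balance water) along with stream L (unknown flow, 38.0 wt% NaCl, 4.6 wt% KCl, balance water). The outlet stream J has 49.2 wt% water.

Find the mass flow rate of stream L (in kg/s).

1899 kg/s

Let L be the unknown flow. Total out = 1198 + L.
water balance: 433.68 + 0.574·L = 0.492·(1198 + L)
(0.574 − 0.492)·L = 0.492×1198 − 433.68 = 155.74
L = 155.74 / 0.082 = 1899.3 kg/s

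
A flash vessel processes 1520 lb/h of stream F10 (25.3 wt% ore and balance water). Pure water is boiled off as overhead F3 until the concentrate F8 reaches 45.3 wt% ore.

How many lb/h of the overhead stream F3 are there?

671.1 lb/h

ore is conserved: 1520×0.253 = 384.56 lb/h all reports to the concentrate.
Concentrate = 384.56/(target fraction) = 848.92 lb/h.
Overhead = 1520 − 848.92 = 671.08 lb/h.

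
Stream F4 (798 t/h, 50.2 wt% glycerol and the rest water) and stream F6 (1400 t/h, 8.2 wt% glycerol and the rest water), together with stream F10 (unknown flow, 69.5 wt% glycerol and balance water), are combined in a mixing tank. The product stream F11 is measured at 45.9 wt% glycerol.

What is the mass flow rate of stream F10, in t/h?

Let F10 be the unknown flow. Total out = 2198 + F10.
glycerol balance: 515.4 + 0.695·F10 = 0.459·(2198 + F10)
(0.695 − 0.459)·F10 = 0.459×2198 − 515.4 = 493.49
F10 = 493.49 / 0.236 = 2091 t/h

2091 t/h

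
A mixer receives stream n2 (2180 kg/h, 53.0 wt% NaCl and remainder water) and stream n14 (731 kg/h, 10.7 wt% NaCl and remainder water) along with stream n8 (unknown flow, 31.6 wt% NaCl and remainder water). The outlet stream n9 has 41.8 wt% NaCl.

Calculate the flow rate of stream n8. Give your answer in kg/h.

Let n8 be the unknown flow. Total out = 2911 + n8.
NaCl balance: 1233.6 + 0.316·n8 = 0.418·(2911 + n8)
(0.316 − 0.418)·n8 = 0.418×2911 − 1233.6 = -16.819
n8 = -16.819 / -0.102 = 164.89 kg/h

164.9 kg/h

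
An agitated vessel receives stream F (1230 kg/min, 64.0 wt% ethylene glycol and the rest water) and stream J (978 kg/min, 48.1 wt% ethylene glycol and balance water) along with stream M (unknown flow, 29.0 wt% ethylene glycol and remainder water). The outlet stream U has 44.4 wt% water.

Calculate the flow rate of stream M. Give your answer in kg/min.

112.7 kg/min

Let M be the unknown flow. Total out = 2208 + M.
water balance: 950.38 + 0.710·M = 0.444·(2208 + M)
(0.710 − 0.444)·M = 0.444×2208 − 950.38 = 29.97
M = 29.97 / 0.266 = 112.67 kg/min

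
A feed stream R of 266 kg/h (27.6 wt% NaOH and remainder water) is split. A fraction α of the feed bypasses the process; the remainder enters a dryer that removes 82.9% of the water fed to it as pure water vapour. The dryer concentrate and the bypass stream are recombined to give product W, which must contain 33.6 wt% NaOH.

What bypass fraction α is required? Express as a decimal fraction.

0.702

All 266×0.276 = 73.416 kg/h of NaOH reaches W, so W = 73.416/0.336 = 218.5 kg/h and vapour = 47.5 kg/h.
The evaporator receives (1−α)·266 of feed at 0.724 water and removes 0.829 of that water:
0.829×0.724×(1−α)×266 = 47.5
(1−α) = 47.5/159.65 = 0.2975;  α = 0.7025.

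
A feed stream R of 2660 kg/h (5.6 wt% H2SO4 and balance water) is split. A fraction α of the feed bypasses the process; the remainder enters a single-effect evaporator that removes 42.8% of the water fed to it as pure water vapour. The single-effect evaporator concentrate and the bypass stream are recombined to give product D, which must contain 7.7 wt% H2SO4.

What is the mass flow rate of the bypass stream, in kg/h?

864.5 kg/h

All 2660×0.056 = 148.96 kg/h of H2SO4 reaches D, so D = 148.96/0.077 = 1934.5 kg/h and vapour = 725.45 kg/h.
The evaporator receives (1−α)·2660 of feed at 0.944 water and removes 0.428 of that water:
0.428×0.944×(1−α)×2660 = 725.45
(1−α) = 725.45/1074.7 = 0.6750;  α = 0.3250.
Bypass flow = 0.3250×2660 = 864.46 kg/h.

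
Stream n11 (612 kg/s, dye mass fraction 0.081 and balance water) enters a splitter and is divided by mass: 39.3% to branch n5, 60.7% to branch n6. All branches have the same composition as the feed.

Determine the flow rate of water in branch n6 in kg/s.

Branch n6 total = 0.607×612 = 371.48 kg/s.
water in n6 = 0.919×371.48 = 341.39 kg/s.

341.4 kg/s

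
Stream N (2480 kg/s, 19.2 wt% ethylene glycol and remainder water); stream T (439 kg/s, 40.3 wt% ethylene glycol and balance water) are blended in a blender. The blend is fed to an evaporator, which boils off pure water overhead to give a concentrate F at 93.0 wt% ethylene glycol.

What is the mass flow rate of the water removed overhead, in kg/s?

2217 kg/s

ethylene glycol entering = 2480×0.192 + 439×0.403 = 653.08 kg/s.
All ethylene glycol reports to F, so F = 653.08/0.930 = 702.23 kg/s.
Total feed = 2919 kg/s; overhead = 2919 − 702.23 = 2216.8 kg/s.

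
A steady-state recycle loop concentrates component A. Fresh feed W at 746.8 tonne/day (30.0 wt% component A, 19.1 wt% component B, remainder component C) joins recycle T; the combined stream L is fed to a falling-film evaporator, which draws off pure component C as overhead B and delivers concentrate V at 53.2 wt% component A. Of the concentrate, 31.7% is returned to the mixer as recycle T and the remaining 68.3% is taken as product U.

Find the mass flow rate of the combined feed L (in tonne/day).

942.3 tonne/day

Overall component A balance (none leaves overhead): component A in fresh feed = component A in product, i.e. 746.8×0.300 = (1−0.317)·V·0.532.
V = 224.04/(0.532×0.683) = 616.59 tonne/day.
Recycle T = 0.317×616.59 = 195.46 tonne/day.
Combined feed L = 746.8 + 195.46 = 942.26 tonne/day.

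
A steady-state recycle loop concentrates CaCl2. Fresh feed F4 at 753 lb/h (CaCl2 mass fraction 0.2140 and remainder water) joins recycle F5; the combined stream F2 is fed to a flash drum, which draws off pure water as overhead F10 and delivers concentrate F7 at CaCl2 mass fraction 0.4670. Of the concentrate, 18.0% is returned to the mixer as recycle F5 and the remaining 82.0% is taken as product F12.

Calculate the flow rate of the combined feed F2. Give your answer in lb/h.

Overall CaCl2 balance (none leaves overhead): CaCl2 in fresh feed = CaCl2 in product, i.e. 753×0.214 = (1−0.180)·F7·0.467.
F7 = 161.14/(0.467×0.820) = 420.8 lb/h.
Recycle F5 = 0.180×420.8 = 75.744 lb/h.
Combined feed F2 = 753 + 75.744 = 828.74 lb/h.

828.7 lb/h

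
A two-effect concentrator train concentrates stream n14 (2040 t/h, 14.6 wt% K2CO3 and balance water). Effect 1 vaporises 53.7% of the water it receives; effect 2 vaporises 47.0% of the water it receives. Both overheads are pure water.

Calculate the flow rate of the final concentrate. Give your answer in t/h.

725.3 t/h

water in feed = 2040×0.854 = 1742.2 t/h.
After stage 1: water left = (1−0.537)×1742.2 = 806.62; stream total = 1104.5 t/h.
After stage 2: water left = (1−0.470)×806.62 = 427.51; final concentrate = 725.35 t/h.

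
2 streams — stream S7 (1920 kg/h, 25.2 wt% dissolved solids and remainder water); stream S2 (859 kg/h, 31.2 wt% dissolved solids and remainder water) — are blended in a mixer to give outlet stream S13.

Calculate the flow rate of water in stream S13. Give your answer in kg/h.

water out = water in = 1920×0.748 + 859×0.688 = 2027.2 kg/h.

2027 kg/h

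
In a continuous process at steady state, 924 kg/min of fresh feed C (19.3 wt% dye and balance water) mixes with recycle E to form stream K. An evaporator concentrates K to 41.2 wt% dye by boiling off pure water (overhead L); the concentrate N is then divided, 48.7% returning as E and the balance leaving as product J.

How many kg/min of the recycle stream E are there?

410.9 kg/min

Overall dye balance (none leaves overhead): dye in fresh feed = dye in product, i.e. 924×0.193 = (1−0.487)·N·0.412.
N = 178.33/(0.412×0.513) = 843.75 kg/min.
Recycle E = 0.487×843.75 = 410.91 kg/min.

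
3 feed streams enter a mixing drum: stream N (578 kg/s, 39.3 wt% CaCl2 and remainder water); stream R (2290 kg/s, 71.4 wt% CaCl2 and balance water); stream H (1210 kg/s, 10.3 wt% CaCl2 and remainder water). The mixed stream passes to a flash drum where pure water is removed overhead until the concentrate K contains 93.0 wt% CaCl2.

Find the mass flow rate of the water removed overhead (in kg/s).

1942 kg/s

CaCl2 entering = 578×0.393 + 2290×0.714 + 1210×0.103 = 1986.8 kg/s.
All CaCl2 reports to K, so K = 1986.8/0.930 = 2136.4 kg/s.
Total feed = 4078 kg/s; overhead = 4078 − 2136.4 = 1941.6 kg/s.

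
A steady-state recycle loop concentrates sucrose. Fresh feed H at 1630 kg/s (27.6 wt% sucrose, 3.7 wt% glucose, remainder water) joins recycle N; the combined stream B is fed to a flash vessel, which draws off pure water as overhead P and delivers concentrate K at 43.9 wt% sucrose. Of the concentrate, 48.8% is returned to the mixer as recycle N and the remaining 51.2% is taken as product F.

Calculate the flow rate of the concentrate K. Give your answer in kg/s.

Overall sucrose balance (none leaves overhead): sucrose in fresh feed = sucrose in product, i.e. 1630×0.276 = (1−0.488)·K·0.439.
K = 449.88/(0.439×0.512) = 2001.5 kg/s.

2002 kg/s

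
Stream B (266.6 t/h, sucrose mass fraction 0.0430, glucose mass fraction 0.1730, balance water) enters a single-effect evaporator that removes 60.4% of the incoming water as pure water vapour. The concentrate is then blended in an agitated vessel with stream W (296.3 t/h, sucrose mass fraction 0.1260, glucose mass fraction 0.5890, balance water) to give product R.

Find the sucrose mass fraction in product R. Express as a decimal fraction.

Vapour removed = 0.604×0.784×266.6 = 126.24 t/h; concentrate = 140.36 t/h.
sucrose reaching the mixer = 11.464 (from concentrate) + 296.3×0.126 = 48.798 t/h.
Product flow = 140.36 + 296.3 = 436.66 t/h; sucrose fraction = 0.1118.

0.1118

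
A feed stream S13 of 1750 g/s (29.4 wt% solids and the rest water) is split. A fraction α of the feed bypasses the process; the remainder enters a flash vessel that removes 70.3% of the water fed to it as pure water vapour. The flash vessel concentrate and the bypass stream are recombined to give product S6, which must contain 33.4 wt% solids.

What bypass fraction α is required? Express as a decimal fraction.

All 1750×0.294 = 514.5 g/s of solids reaches S6, so S6 = 514.5/0.334 = 1540.4 g/s and vapour = 209.58 g/s.
The evaporator receives (1−α)·1750 of feed at 0.706 water and removes 0.703 of that water:
0.703×0.706×(1−α)×1750 = 209.58
(1−α) = 209.58/868.56 = 0.2413;  α = 0.7587.

0.759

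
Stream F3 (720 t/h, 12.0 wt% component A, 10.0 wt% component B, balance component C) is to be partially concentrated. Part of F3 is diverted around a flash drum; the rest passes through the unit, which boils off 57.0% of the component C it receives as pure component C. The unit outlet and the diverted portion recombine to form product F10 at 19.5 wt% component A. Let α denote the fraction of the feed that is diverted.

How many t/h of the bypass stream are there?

All 720×0.120 = 86.4 t/h of component A reaches F10, so F10 = 86.4/0.195 = 443.08 t/h and vapour = 276.92 t/h.
The evaporator receives (1−α)·720 of feed at 0.780 component C and removes 0.570 of that component C:
0.570×0.780×(1−α)×720 = 276.92
(1−α) = 276.92/320.11 = 0.8651;  α = 0.1349.
Bypass flow = 0.1349×720 = 97.141 t/h.

97.14 t/h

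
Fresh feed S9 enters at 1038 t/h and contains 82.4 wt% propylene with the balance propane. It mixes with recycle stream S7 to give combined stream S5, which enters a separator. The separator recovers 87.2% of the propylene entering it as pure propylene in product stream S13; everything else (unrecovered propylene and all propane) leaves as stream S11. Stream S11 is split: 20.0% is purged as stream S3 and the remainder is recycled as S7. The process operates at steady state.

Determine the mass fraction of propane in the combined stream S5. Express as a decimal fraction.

propane enters only via S9 and leaves only via the purge: 1038×0.176 = 0.200×(propane in S11), and the separator passes all propane, so propane in S5 = propane in S11 = 913.44 t/h.
propylene in S5: m_A = 1038×0.824 + (1−0.200)·(1−0.872)·m_A, so m_A = 855.31/0.8976 = 952.89 t/h.
S5 = 952.89 + 913.44 = 1866.3 t/h.
propane fraction in S5 = 913.44/1866.3 = 0.489.

0.489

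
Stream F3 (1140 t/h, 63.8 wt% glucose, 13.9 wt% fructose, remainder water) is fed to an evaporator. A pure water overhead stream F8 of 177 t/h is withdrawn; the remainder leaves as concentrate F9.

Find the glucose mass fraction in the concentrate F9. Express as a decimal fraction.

0.755

glucose is not removed: 1140×0.638 = 727.32 t/h of glucose enters F9.
Concentrate = 1140 − 177 = 963 t/h.
Mass fraction = 727.32/963 = 0.755.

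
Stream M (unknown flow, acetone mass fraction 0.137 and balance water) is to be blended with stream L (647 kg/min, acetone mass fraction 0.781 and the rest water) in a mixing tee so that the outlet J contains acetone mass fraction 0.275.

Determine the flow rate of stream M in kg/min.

2372 kg/min

Let M be the unknown flow. Total out = 647 + M.
acetone balance: 505.31 + 0.137·M = 0.275·(647 + M)
(0.137 − 0.275)·M = 0.275×647 − 505.31 = -327.38
M = -327.38 / -0.138 = 2372.3 kg/min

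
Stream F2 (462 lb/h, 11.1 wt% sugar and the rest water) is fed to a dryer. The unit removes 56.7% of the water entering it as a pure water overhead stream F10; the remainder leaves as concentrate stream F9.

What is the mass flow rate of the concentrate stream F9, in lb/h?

water entering = 462×0.889 = 410.72 lb/h; overhead removed = 0.567×410.72 = 232.88 lb/h.
Concentrate = 462 − 232.88 = 229.12 lb/h.

229.1 lb/h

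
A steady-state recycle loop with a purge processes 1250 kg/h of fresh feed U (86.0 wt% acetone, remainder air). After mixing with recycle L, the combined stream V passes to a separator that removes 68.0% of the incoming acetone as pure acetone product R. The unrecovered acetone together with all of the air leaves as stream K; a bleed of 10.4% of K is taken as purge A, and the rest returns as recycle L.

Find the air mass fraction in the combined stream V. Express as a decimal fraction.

0.5275

air enters only via U and leaves only via the purge: 1250×0.140 = 0.104×(air in K), and the separator passes all air, so air in V = air in K = 1682.7 kg/h.
acetone in V: m_A = 1250×0.860 + (1−0.104)·(1−0.680)·m_A, so m_A = 1075/0.7133 = 1507.1 kg/h.
V = 1507.1 + 1682.7 = 3189.8 kg/h.
air fraction in V = 1682.7/3189.8 = 0.5275.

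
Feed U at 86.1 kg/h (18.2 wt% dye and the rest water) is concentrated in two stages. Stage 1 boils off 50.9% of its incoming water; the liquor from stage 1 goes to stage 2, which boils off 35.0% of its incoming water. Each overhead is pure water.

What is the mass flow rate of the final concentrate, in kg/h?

water in feed = 86.1×0.818 = 70.43 kg/h.
After stage 1: water left = (1−0.509)×70.43 = 34.581; stream total = 50.251 kg/h.
After stage 2: water left = (1−0.350)×34.581 = 22.478; final concentrate = 38.148 kg/h.

38.15 kg/h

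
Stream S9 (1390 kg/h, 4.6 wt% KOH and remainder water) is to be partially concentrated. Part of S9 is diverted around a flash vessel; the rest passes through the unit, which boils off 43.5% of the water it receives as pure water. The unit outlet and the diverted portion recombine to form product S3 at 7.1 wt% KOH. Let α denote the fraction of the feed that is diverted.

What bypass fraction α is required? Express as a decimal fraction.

0.152

All 1390×0.046 = 63.94 kg/h of KOH reaches S3, so S3 = 63.94/0.071 = 900.56 kg/h and vapour = 489.44 kg/h.
The evaporator receives (1−α)·1390 of feed at 0.954 water and removes 0.435 of that water:
0.435×0.954×(1−α)×1390 = 489.44
(1−α) = 489.44/576.84 = 0.8485;  α = 0.1515.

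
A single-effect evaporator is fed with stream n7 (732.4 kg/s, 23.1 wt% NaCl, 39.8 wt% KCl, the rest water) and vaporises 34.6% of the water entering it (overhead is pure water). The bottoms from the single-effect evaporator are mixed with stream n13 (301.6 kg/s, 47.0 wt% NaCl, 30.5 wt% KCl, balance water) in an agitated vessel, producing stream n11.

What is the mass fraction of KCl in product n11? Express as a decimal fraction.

Vapour removed = 0.346×0.371×732.4 = 94.015 kg/s; concentrate = 638.38 kg/s.
KCl reaching the mixer = 291.5 (from concentrate) + 301.6×0.305 = 383.48 kg/s.
Product flow = 638.38 + 301.6 = 939.98 kg/s; KCl fraction = 0.4080.

0.4080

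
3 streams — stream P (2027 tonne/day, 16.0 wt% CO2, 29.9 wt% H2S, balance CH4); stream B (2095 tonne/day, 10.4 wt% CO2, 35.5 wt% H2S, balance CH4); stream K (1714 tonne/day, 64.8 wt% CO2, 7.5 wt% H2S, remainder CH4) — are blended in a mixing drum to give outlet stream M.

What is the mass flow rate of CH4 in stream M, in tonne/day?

CH4 out = CH4 in = 2027×0.541 + 2095×0.541 + 1714×0.277 = 2704.8 tonne/day.

2705 tonne/day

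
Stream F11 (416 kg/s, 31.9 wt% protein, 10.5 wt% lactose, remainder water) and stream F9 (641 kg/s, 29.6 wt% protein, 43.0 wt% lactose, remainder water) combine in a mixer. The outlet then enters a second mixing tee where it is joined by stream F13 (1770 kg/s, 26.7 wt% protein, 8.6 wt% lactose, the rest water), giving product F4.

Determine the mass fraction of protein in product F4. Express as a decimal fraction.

0.281

Overall, product flow = 2827 kg/s.
protein in = 416×0.319 + 641×0.296 + 1770×0.267 = 795.03 kg/s.
protein fraction in F4 = 0.281.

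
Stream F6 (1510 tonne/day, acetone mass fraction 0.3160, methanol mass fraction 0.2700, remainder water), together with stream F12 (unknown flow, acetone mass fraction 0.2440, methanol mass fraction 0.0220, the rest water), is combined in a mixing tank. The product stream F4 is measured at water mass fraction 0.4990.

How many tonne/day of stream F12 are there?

Let F12 be the unknown flow. Total out = 1510 + F12.
water balance: 625.14 + 0.734·F12 = 0.499·(1510 + F12)
(0.734 − 0.499)·F12 = 0.499×1510 − 625.14 = 128.35
F12 = 128.35 / 0.235 = 546.17 tonne/day

546.2 tonne/day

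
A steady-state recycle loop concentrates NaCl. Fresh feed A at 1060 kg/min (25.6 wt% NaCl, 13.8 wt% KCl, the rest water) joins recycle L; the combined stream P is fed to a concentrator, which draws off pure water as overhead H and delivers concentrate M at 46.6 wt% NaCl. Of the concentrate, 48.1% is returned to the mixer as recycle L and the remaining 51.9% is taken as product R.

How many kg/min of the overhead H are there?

477.7 kg/min

Overall NaCl balance (none leaves overhead): NaCl in fresh feed = NaCl in product, i.e. 1060×0.256 = (1−0.481)·M·0.466.
M = 271.36/(0.466×0.519) = 1122 kg/min.
Recycle L = 0.481×1122 = 539.68 kg/min.
Combined feed P = 1060 + 539.68 = 1599.7 kg/min.
Overhead H = P − M = 1599.7 − 1122 = 477.68 kg/min.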